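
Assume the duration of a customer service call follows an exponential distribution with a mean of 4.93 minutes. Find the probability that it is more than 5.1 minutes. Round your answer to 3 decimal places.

The rate is λ = 1/4.93 = 0.20284 per minute.
P(X > 5.1) = e^(−λ·5.1) = e^(−1.0345) ≈ 0.355.

0.355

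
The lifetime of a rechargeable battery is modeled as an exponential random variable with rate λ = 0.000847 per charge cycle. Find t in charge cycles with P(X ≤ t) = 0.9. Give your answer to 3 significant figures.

Set 1 − e^(−λt) = 0.9, so t = −ln(0.1)/λ = 2.3026/0.000847 ≈ 2718.52 charge cycles.

2720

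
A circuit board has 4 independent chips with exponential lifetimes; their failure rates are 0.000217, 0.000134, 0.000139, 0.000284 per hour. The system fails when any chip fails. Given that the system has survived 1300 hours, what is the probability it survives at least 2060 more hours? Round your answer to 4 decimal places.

Time to first failure ~ Exp(Σλ) with Σλ = 0.000774.
By memorylessness, P(T > 1300+2060 | T > 1300) = P(T > 2060) = e^(−0.000774·2060) ≈ 0.2030.

0.2030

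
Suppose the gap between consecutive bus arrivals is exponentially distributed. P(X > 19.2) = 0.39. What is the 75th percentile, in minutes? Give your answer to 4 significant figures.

28.27

e^(−λ·19.2) = 0.39 ⇒ λ = −ln(0.39)/19.2 = 0.0490421.
75th percentile: 1 − e^(−λt) = 0.75, t = −ln(0.25)/λ = 28.2674 minutes.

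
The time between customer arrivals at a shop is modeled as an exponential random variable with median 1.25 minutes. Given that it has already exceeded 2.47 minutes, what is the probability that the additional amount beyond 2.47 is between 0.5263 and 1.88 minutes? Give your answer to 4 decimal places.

For an exponential, median = ln(2)/λ, so λ = ln 2 / 1.25 = 0.554518 per minute.
Memoryless: the residual past 2.47 is again Exp(λ).
P(0.5263 < residual < 1.88) = e^(−λ·0.5263) − e^(−λ·1.88) = 0.74689 − 0.35257 ≈ 0.3943.

0.3943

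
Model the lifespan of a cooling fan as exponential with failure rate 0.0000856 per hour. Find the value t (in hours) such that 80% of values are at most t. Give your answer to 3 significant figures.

Set 1 − e^(−λt) = 0.8, so t = −ln(0.2)/λ = 1.6094/0.0000856 ≈ 18801.8 hours.

18800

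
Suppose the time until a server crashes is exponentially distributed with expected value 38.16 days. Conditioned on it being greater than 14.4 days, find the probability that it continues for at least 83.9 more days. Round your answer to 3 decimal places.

0.111

The rate is λ = 1/38.16 = 0.0262055 per day.
The exponential is memoryless, so the remaining time is again Exp(λ): the condition X > 14.4 is irrelevant.
P(X > 83.9) = e^(−2.1986) ≈ 0.111.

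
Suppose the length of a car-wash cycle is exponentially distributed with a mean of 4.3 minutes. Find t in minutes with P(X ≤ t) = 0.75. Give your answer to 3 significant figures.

5.96

The rate is λ = 1/4.3 = 0.232558 per minute.
Set 1 − e^(−λt) = 0.75, so t = −ln(0.25)/λ = 1.3863/0.232558 ≈ 5.96107 minutes.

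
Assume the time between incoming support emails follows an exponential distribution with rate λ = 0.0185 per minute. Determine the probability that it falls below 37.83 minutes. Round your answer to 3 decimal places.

P(X ≤ 37.83) = 1 − e^(−λ·37.83) = 1 − e^(−0.69985) ≈ 0.503.

0.503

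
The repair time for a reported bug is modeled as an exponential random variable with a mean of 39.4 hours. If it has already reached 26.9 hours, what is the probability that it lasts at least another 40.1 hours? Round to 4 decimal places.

0.3614

The rate is λ = 1/39.4 = 0.0253807 per hour.
By the memoryless property, P(X > 26.9+40.1 | X > 26.9) = P(X > 40.1).
P(X > 40.1) = e^(−1.0178) ≈ 0.3614.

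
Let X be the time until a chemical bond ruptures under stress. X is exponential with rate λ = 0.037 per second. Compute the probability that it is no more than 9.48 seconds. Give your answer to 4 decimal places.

P(X ≤ 9.48) = 1 − e^(−λ·9.48) = 1 − e^(−0.35076) ≈ 0.2958.

0.2958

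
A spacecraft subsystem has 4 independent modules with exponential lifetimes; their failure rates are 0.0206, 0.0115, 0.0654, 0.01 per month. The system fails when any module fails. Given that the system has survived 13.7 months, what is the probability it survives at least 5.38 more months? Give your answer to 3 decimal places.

Time to first failure ~ Exp(Σλ) with Σλ = 0.1075.
By memorylessness, P(T > 13.7+5.38 | T > 13.7) = P(T > 5.38) = e^(−0.1075·5.38) ≈ 0.561.

0.561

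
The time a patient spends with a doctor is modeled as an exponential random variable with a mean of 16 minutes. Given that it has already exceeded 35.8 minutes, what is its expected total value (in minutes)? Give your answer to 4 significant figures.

The rate is λ = 1/16 = 0.0625 per minute.
By memorylessness, E[X | X > 35.8] = 35.8 + 1/λ = 35.8 + 16 = 51.8 minutes.

51.80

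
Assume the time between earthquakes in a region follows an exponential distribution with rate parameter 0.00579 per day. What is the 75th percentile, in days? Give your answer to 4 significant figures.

Set 1 − e^(−λt) = 0.75, so t = −ln(0.25)/λ = 1.3863/0.00579 ≈ 239.429 days.

239.4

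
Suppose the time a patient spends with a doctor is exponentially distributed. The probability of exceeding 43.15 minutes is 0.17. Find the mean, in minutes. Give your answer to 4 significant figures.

24.35

e^(−λ·43.15) = 0.17 ⇒ λ = −ln(0.17)/43.15 = 0.041065.
Mean = 1/λ = 24.3516 minutes.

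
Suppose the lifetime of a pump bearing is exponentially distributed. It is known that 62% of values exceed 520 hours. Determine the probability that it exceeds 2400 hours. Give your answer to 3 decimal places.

e^(−λ·520) = 0.62 ⇒ λ = −ln(0.62)/520 = 0.0009193.
P(X > 2400) = e^(−0.0009193·2400) = e^(−2.2063) ≈ 0.110.

0.110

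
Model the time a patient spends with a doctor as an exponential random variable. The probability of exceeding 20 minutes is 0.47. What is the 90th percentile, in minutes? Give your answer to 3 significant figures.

61.0

e^(−λ·20) = 0.47 ⇒ λ = −ln(0.47)/20 = 0.0377511.
90th percentile: 1 − e^(−λt) = 0.9, t = −ln(0.1)/λ = 60.9938 minutes.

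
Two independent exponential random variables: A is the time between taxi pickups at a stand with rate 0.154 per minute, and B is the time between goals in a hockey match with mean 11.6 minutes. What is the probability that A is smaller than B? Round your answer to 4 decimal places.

0.6411

λ_1 = 0.154, λ_2 = 1/11.6 = 0.0862069.
For independent exponentials, P(A < B) = λ_1/(λ_1+λ_2) = 0.154/0.240207 ≈ 0.6411.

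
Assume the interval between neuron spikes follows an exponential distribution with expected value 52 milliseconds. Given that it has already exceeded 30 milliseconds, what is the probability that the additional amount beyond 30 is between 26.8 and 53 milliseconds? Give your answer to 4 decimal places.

The rate is λ = 1/52 = 0.0192308 per millisecond.
Memoryless: the residual past 30 is again Exp(λ).
P(26.8 < residual < 53) = e^(−λ·26.8) − e^(−λ·53) = 0.59727 − 0.36087 ≈ 0.2364.

0.2364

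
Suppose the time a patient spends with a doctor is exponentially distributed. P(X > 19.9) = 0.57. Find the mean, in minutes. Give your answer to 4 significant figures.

e^(−λ·19.9) = 0.57 ⇒ λ = −ln(0.57)/19.9 = 0.0282472.
Mean = 1/λ = 35.4018 minutes.

35.40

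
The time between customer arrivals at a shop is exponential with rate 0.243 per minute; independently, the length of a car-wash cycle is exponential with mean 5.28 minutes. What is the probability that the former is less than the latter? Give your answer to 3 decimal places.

0.562

λ_1 = 0.243, λ_2 = 1/5.28 = 0.189394.
For independent exponentials, P(the former < the latter) = λ_1/(λ_1+λ_2) = 0.243/0.432394 ≈ 0.562.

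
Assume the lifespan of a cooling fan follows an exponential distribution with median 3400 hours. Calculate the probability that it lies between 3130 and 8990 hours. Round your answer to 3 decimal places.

0.368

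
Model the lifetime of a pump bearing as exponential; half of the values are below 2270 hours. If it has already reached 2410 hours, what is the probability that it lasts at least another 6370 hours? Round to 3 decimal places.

For an exponential, median = ln(2)/λ, so λ = ln 2 / 2270 = 0.000305351 per hour.
By the memoryless property, P(X > 2410+6370 | X > 2410) = P(X > 6370).
P(X > 6370) = e^(−1.9451) ≈ 0.143.

0.143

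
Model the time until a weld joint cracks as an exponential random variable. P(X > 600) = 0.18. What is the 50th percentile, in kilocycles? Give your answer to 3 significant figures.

243

e^(−λ·600) = 0.18 ⇒ λ = −ln(0.18)/600 = 0.002858.
50th percentile: 1 − e^(−λt) = 0.5, t = −ln(0.5)/λ = 242.529 kilocycles.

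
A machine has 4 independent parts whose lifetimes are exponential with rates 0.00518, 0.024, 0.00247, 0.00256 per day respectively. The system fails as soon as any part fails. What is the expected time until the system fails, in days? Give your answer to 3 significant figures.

29.2

The time to first failure is exponential with rate Σλ = 0.00518 + 0.024 + 0.00247 + 0.00256 = 0.03421.
E[min] = 1/Σλ = 1/0.03421 = 29.2312 days.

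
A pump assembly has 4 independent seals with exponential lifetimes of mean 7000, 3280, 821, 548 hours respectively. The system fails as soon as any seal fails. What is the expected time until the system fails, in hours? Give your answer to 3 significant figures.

286

The first failure time is exponential with rate Σλ_i = 1/7000 + 1/3280 + 1/821 + 1/548 = 0.00349058 per hour.
E[min] = 1/Σλ = 1/0.00349058 = 286.485 hours.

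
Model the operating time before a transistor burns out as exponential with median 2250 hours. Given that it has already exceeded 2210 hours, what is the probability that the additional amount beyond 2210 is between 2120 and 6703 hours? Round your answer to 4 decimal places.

0.3936

For an exponential, median = ln(2)/λ, so λ = ln 2 / 2250 = 0.000308065 per hour.
Memoryless: the residual past 2210 is again Exp(λ).
P(2120 < residual < 6703) = e^(−λ·2120) − e^(−λ·6703) = 0.52043 − 0.12682 ≈ 0.3936.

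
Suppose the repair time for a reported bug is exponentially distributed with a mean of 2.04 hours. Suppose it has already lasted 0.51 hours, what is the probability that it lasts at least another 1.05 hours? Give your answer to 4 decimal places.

The rate is λ = 1/2.04 = 0.490196 per hour.
P(X > s+t | X > s) = e^(−λ(s+t))/e^(−λs) = e^(−λt), independent of s = 0.51.
P(X > 1.05) = e^(−0.51471) ≈ 0.5977.

0.5977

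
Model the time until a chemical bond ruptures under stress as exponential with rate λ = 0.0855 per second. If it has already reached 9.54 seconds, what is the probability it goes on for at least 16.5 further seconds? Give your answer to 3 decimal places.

P(X > s+t | X > s) = e^(−λ(s+t))/e^(−λs) = e^(−λt), independent of s = 9.54.
P(X > 16.5) = e^(−1.4108) ≈ 0.244.

0.244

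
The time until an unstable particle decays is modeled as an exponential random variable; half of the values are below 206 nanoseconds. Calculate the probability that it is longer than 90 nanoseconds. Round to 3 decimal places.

0.739

For an exponential, median = ln(2)/λ, so λ = ln 2 / 206 = 0.00336479 per nanosecond.
P(X > 90) = e^(−λ·90) = e^(−0.30283) ≈ 0.739.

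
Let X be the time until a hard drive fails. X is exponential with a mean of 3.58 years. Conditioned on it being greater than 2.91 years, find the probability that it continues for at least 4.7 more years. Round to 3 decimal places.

The rate is λ = 1/3.58 = 0.27933 per year.
The exponential is memoryless, so the remaining time is again Exp(λ): the condition X > 2.91 is irrelevant.
P(X > 4.7) = e^(−1.3128) ≈ 0.269.

0.269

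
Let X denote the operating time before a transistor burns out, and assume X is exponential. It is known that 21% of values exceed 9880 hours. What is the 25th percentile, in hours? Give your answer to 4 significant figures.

e^(−λ·9880) = 0.21 ⇒ λ = −ln(0.21)/9880 = 0.00015796.
25th percentile: 1 − e^(−λt) = 0.25, t = −ln(0.75)/λ = 1821.23 hours.

1821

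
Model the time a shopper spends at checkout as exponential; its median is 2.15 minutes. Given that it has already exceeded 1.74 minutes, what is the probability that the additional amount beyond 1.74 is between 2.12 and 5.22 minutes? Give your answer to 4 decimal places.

For an exponential, median = ln(2)/λ, so λ = ln 2 / 2.15 = 0.322394 per minute.
Memoryless: the residual past 1.74 is again Exp(λ).
P(2.12 < residual < 5.22) = e^(−λ·2.12) − e^(−λ·5.22) = 0.50486 − 0.18583 ≈ 0.3190.

0.3190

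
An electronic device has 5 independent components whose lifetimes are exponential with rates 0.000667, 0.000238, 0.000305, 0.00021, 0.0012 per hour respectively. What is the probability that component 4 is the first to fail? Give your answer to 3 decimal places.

The time to first failure is exponential with rate Σλ = 0.000667 + 0.000238 + 0.000305 + 0.00021 + 0.0012 = 0.00262.
P(component 4 first) = λ_4/Σλ = 0.00021/0.00262 ≈ 0.080.

0.080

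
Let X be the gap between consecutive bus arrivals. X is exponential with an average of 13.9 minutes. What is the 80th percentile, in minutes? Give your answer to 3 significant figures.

The rate is λ = 1/13.9 = 0.0719424 per minute.
Set 1 − e^(−λt) = 0.8, so t = −ln(0.2)/λ = 1.6094/0.0719424 ≈ 22.3712 minutes.

22.4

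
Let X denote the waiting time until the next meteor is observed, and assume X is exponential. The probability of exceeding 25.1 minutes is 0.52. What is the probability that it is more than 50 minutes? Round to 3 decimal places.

0.272

e^(−λ·25.1) = 0.52 ⇒ λ = −ln(0.52)/25.1 = 0.0260528.
P(X > 50) = e^(−0.0260528·50) = e^(−1.3026) ≈ 0.272.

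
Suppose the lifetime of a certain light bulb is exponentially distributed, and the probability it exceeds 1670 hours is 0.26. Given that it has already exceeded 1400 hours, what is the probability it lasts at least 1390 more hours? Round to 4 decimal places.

0.3259

From e^(−λ·1670) = 0.26, λ = −ln(0.26)/1670 = 0.000806631.
Memoryless: P(X > 1400+1390 | X > 1400) = P(X > 1390) = e^(−0.000806631·1390) ≈ 0.3259.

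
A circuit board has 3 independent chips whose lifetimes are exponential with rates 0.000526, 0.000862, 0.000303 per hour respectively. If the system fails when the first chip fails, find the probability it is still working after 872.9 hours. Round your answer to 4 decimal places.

The time to first failure is exponential with rate Σλ = 0.000526 + 0.000862 + 0.000303 = 0.001691.
P(min > 872.9) = e^(−0.001691·872.9) = e^(−1.4761) ≈ 0.2285.

0.2285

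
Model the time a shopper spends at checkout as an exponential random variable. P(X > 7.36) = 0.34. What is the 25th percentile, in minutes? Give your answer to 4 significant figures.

e^(−λ·7.36) = 0.34 ⇒ λ = −ln(0.34)/7.36 = 0.146577.
25th percentile: 1 − e^(−λt) = 0.25, t = −ln(0.75)/λ = 1.96266 minutes.

1.963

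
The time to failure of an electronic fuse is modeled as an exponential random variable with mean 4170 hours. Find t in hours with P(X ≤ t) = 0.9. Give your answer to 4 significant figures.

9602

The rate is λ = 1/4170 = 0.000239808 per hour.
Set 1 − e^(−λt) = 0.9, so t = −ln(0.1)/λ = 2.3026/0.000239808 ≈ 9601.78 hours.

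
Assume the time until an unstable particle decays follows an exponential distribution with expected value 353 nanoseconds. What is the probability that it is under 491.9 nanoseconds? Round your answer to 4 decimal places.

The rate is λ = 1/353 = 0.00283286 per nanosecond.
P(X ≤ 491.9) = 1 − e^(−λ·491.9) = 1 − e^(−1.3935) ≈ 0.7518.

0.7518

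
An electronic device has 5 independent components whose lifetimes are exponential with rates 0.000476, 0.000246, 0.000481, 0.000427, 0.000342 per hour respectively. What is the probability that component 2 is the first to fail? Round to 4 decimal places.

0.1247

The time to first failure is exponential with rate Σλ = 0.000476 + 0.000246 + 0.000481 + 0.000427 + 0.000342 = 0.001972.
P(component 2 first) = λ_2/Σλ = 0.000246/0.001972 ≈ 0.1247.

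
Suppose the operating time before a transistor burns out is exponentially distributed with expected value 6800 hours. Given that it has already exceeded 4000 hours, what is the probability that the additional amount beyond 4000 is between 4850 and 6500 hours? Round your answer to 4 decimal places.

0.1056

The rate is λ = 1/6800 = 0.000147059 per hour.
Memoryless: the residual past 4000 is again Exp(λ).
P(4850 < residual < 6500) = e^(−λ·4850) − e^(−λ·6500) = 0.49006 − 0.38447 ≈ 0.1056.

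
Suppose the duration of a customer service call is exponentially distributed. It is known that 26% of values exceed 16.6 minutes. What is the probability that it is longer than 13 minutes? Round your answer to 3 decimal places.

e^(−λ·16.6) = 0.26 ⇒ λ = −ln(0.26)/16.6 = 0.081149.
P(X > 13) = e^(−0.081149·13) = e^(−1.0549) ≈ 0.348.

0.348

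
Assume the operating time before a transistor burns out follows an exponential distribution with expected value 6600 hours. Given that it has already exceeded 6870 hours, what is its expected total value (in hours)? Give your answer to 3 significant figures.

The rate is λ = 1/6600 = 0.000151515 per hour.
By memorylessness, E[X | X > 6870] = 6870 + 1/λ = 6870 + 6600 = 13470 hours.

13500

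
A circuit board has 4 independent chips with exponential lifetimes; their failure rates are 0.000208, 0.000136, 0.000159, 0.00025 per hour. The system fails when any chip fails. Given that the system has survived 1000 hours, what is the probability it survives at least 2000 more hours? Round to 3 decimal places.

0.222

Time to first failure ~ Exp(Σλ) with Σλ = 0.000753.
By memorylessness, P(T > 1000+2000 | T > 1000) = P(T > 2000) = e^(−0.000753·2000) ≈ 0.222.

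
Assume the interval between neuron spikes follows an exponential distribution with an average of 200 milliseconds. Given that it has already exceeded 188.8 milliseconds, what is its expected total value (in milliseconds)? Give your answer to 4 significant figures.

388.8

The rate is λ = 1/200 = 0.005 per millisecond.
By memorylessness, E[X | X > 188.8] = 188.8 + 1/λ = 188.8 + 200 = 388.8 milliseconds.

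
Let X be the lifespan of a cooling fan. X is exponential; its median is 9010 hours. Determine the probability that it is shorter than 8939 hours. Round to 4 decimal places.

0.4973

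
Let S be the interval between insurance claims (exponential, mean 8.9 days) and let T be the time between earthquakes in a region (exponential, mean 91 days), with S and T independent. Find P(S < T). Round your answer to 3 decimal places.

λ_1 = 1/8.9 = 0.11236, λ_2 = 1/91 = 0.010989.
For independent exponentials, P(S < T) = λ_1/(λ_1+λ_2) = 0.11236/0.123349 ≈ 0.911.

0.911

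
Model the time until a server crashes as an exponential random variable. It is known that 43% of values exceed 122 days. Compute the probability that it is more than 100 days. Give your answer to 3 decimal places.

e^(−λ·122) = 0.43 ⇒ λ = −ln(0.43)/122 = 0.00691779.
P(X > 100) = e^(−0.00691779·100) = e^(−0.69178) ≈ 0.501.

0.501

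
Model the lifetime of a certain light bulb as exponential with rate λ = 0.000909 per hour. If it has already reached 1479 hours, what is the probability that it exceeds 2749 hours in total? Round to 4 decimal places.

The exponential is memoryless, so the remaining time is again Exp(λ): the condition X > 1479 is irrelevant.
P(X > 1270) = e^(−1.1544) ≈ 0.3152.

0.3152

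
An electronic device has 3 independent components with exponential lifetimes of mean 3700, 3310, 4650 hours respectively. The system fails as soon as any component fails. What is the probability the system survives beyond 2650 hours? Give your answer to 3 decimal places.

The first failure time is exponential with rate Σλ_i = 1/3700 + 1/3310 + 1/4650 = 0.000787439 per hour.
P(min > 2650) = e^(−0.000787439·2650) = e^(−2.0867) ≈ 0.124.

0.124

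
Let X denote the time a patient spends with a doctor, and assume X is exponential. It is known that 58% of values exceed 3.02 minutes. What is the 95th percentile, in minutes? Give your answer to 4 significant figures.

e^(−λ·3.02) = 0.58 ⇒ λ = −ln(0.58)/3.02 = 0.180373.
95th percentile: 1 − e^(−λt) = 0.95, t = −ln(0.05)/λ = 16.6085 minutes.

16.61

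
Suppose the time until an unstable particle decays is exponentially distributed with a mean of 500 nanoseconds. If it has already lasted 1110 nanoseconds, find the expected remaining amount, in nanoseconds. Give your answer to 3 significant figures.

500

The rate is λ = 1/500 = 0.002 per nanosecond.
By memorylessness, the remaining amount past any threshold is again Exp(λ) with mean 1/λ = 500 nanoseconds.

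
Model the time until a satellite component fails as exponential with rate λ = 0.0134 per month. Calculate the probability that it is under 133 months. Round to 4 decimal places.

P(X ≤ 133) = 1 − e^(−λ·133) = 1 − e^(−1.7822) ≈ 0.8317.

0.8317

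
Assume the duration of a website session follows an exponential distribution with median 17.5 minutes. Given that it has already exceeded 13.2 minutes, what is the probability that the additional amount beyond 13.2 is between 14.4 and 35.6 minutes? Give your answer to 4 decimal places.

0.3212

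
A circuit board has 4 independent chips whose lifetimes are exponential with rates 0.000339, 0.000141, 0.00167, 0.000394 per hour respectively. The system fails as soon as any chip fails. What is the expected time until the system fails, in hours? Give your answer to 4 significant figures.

393.1

The time to first failure is exponential with rate Σλ = 0.000339 + 0.000141 + 0.00167 + 0.000394 = 0.002544.
E[min] = 1/Σλ = 1/0.002544 = 393.082 hours.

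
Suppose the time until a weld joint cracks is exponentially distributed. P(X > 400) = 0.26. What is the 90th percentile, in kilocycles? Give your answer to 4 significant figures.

683.7

e^(−λ·400) = 0.26 ⇒ λ = −ln(0.26)/400 = 0.00336768.
90th percentile: 1 − e^(−λt) = 0.9, t = −ln(0.1)/λ = 683.73 kilocycles.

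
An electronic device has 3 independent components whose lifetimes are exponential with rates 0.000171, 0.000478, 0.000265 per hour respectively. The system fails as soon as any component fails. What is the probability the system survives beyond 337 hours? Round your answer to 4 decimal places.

The time to first failure is exponential with rate Σλ = 0.000171 + 0.000478 + 0.000265 = 0.000914.
P(min > 337) = e^(−0.000914·337) = e^(−0.30802) ≈ 0.7349.

0.7349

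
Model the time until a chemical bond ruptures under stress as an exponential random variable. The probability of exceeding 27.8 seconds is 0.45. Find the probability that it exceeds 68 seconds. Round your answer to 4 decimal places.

e^(−λ·27.8) = 0.45 ⇒ λ = −ln(0.45)/27.8 = 0.0287233.
P(X > 68) = e^(−0.0287233·68) = e^(−1.9532) ≈ 0.1418.

0.1418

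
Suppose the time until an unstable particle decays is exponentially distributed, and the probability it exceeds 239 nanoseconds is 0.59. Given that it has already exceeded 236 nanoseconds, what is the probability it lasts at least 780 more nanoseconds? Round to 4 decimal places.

0.1787

From e^(−λ·239) = 0.59, λ = −ln(0.59)/239 = 0.00220767.
Memoryless: P(X > 236+780 | X > 236) = P(X > 780) = e^(−0.00220767·780) ≈ 0.1787.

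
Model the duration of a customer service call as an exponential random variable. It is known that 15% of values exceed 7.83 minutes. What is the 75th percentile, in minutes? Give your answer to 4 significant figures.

5.722

e^(−λ·7.83) = 0.15 ⇒ λ = −ln(0.15)/7.83 = 0.242289.
75th percentile: 1 − e^(−λt) = 0.75, t = −ln(0.25)/λ = 5.72166 minutes.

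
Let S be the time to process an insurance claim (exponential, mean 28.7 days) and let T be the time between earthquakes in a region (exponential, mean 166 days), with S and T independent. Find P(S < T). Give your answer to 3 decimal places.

0.853

λ_1 = 1/28.7 = 0.0348432, λ_2 = 1/166 = 0.0060241.
For independent exponentials, P(S < T) = λ_1/(λ_1+λ_2) = 0.0348432/0.0408673 ≈ 0.853.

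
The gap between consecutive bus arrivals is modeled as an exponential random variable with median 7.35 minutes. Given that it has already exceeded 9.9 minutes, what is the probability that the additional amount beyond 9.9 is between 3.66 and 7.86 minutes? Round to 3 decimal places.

For an exponential, median = ln(2)/λ, so λ = ln 2 / 7.35 = 0.0943057 per minute.
Memoryless: the residual past 9.9 is again Exp(λ).
P(3.66 < residual < 7.86) = e^(−λ·3.66) − e^(−λ·7.86) = 0.70811 − 0.47652 ≈ 0.232.

0.232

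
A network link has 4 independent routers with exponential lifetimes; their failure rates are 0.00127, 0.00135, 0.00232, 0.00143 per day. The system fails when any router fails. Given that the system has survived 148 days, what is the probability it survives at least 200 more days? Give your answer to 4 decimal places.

0.2797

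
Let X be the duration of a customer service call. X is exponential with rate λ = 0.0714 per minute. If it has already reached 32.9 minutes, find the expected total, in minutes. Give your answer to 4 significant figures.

46.91

By memorylessness, E[X | X > 32.9] = 32.9 + 1/λ = 32.9 + 14.0056 = 46.9056 minutes.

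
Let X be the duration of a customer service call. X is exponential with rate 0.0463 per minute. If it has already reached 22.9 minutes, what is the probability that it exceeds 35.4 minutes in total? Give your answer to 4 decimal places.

The exponential is memoryless, so the remaining time is again Exp(λ): the condition X > 22.9 is irrelevant.
P(X > 12.5) = e^(−0.57875) ≈ 0.5606.

0.5606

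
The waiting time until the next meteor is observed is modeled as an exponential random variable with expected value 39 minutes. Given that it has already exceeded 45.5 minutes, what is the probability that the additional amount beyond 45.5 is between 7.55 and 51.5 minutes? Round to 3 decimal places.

The rate is λ = 1/39 = 0.025641 per minute.
Memoryless: the residual past 45.5 is again Exp(λ).
P(7.55 < residual < 51.5) = e^(−λ·7.55) − e^(−λ·51.5) = 0.82400 − 0.26700 ≈ 0.557.

0.557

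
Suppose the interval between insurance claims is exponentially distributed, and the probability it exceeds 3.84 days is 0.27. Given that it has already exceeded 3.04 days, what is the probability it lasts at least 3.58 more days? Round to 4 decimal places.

From e^(−λ·3.84) = 0.27, λ = −ln(0.27)/3.84 = 0.340972.
Memoryless: P(X > 3.04+3.58 | X > 3.04) = P(X > 3.58) = e^(−0.340972·3.58) ≈ 0.2950.

0.2950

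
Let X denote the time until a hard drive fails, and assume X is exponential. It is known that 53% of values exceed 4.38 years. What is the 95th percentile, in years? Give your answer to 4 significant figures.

e^(−λ·4.38) = 0.53 ⇒ λ = −ln(0.53)/4.38 = 0.144949.
95th percentile: 1 − e^(−λt) = 0.95, t = −ln(0.05)/λ = 20.6674 years.

20.67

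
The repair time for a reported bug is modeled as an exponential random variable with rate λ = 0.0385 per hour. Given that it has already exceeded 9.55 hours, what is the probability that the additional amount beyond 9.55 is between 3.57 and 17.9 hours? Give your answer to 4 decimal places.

0.3696

Memoryless: the residual past 9.55 is again Exp(λ).
P(3.57 < residual < 17.9) = e^(−λ·3.57) − e^(−λ·17.9) = 0.87158 − 0.50200 ≈ 0.3696.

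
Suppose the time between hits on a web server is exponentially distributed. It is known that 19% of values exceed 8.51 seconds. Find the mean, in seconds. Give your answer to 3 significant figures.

5.12

e^(−λ·8.51) = 0.19 ⇒ λ = −ln(0.19)/8.51 = 0.195151.
Mean = 1/λ = 5.12425 seconds.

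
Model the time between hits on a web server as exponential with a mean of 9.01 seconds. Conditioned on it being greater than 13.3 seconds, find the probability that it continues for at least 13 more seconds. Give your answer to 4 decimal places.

0.2363

The rate is λ = 1/9.01 = 0.110988 per second.
The exponential is memoryless, so the remaining time is again Exp(λ): the condition X > 13.3 is irrelevant.
P(X > 13) = e^(−1.4428) ≈ 0.2363.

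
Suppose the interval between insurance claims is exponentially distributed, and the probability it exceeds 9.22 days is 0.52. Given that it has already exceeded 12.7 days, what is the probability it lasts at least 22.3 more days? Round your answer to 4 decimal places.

From e^(−λ·9.22) = 0.52, λ = −ln(0.52)/9.22 = 0.0709248.
Memoryless: P(X > 12.7+22.3 | X > 12.7) = P(X > 22.3) = e^(−0.0709248·22.3) ≈ 0.2056.

0.2056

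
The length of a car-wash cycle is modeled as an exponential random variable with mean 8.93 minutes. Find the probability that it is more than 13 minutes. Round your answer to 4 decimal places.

The rate is λ = 1/8.93 = 0.111982 per minute.
P(X > 13) = e^(−λ·13) = e^(−1.4558) ≈ 0.2332.

0.2332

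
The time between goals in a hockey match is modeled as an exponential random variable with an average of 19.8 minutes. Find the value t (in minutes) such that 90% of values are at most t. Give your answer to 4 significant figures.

The rate is λ = 1/19.8 = 0.0505051 per minute.
Set 1 − e^(−λt) = 0.9, so t = −ln(0.1)/λ = 2.3026/0.0505051 ≈ 45.5912 minutes.

45.59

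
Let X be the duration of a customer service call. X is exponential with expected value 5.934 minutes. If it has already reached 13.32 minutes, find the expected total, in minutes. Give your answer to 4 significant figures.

19.25

The rate is λ = 1/5.934 = 0.16852 per minute.
By memorylessness, E[X | X > 13.32] = 13.32 + 1/λ = 13.32 + 5.934 = 19.254 minutes.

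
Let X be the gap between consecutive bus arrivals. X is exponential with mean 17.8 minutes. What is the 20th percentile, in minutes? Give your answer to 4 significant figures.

3.972

The rate is λ = 1/17.8 = 0.0561798 per minute.
Set 1 − e^(−λt) = 0.2, so t = −ln(0.8)/λ = 0.22314/0.0561798 ≈ 3.97196 minutes.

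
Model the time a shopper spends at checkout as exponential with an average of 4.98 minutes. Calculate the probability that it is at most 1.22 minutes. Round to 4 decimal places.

The rate is λ = 1/4.98 = 0.200803 per minute.
P(X ≤ 1.22) = 1 − e^(−λ·1.22) = 1 − e^(−0.24498) ≈ 0.2173.

0.2173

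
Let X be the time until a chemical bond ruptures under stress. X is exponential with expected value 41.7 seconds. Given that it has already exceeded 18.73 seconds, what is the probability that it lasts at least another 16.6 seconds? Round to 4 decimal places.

0.6716

The rate is λ = 1/41.7 = 0.0239808 per second.
By the memoryless property, P(X > 18.73+16.6 | X > 18.73) = P(X > 16.6).
P(X > 16.6) = e^(−0.39808) ≈ 0.6716.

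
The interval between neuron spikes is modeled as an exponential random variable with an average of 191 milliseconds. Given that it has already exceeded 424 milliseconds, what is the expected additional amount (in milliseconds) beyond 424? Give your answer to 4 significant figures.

The rate is λ = 1/191 = 0.0052356 per millisecond.
By memorylessness, the remaining amount past any threshold is again Exp(λ) with mean 1/λ = 191 milliseconds.

191.0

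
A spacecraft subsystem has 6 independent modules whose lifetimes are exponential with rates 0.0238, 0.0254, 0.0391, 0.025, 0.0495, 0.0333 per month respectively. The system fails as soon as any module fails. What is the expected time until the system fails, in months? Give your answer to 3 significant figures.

5.10

The time to first failure is exponential with rate Σλ = 0.0238 + 0.0254 + 0.0391 + 0.025 + 0.0495 + 0.0333 = 0.1961.
E[min] = 1/Σλ = 1/0.1961 = 5.09944 months.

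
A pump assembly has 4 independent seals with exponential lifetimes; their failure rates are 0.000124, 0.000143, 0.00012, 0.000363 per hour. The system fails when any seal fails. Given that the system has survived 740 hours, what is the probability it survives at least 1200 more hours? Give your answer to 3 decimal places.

0.407

Time to first failure ~ Exp(Σλ) with Σλ = 0.00075.
By memorylessness, P(T > 740+1200 | T > 740) = P(T > 1200) = e^(−0.00075·1200) ≈ 0.407.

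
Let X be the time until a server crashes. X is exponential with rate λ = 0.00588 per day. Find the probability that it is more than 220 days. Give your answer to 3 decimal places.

P(X > 220) = e^(−λ·220) = e^(−1.2936) ≈ 0.274.

0.274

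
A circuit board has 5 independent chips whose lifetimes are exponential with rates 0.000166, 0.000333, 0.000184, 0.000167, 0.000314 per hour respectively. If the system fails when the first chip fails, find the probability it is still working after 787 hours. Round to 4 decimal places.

0.4001

The time to first failure is exponential with rate Σλ = 0.000166 + 0.000333 + 0.000184 + 0.000167 + 0.000314 = 0.001164.
P(min > 787) = e^(−0.001164·787) = e^(−0.91607) ≈ 0.4001.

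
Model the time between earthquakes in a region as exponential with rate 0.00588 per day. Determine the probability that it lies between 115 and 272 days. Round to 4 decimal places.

0.3065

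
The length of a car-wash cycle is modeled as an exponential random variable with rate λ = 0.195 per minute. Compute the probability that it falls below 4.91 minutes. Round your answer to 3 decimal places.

0.616

P(X ≤ 4.91) = 1 − e^(−λ·4.91) = 1 − e^(−0.95745) ≈ 0.616.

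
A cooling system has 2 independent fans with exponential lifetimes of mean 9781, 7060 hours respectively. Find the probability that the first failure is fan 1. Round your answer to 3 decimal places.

Rates: λ_i = 1/mean_i → 0.000102239, 0.000141643; Σλ = 0.000243882.
P(fan 1 first) = λ_1/Σλ = 0.000102239/0.000243882 ≈ 0.419.

0.419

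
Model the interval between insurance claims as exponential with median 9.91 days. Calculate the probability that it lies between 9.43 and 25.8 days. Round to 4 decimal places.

For an exponential, median = ln(2)/λ, so λ = ln 2 / 9.91 = 0.0699442 per day.
P(9.43 < X < 25.8) = e^(−λ·9.43) − e^(−λ·25.8) = 0.51707 − 0.16455 ≈ 0.3525.

0.3525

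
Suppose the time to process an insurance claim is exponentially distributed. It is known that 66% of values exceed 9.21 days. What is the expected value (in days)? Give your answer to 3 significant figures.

22.2

e^(−λ·9.21) = 0.66 ⇒ λ = −ln(0.66)/9.21 = 0.0451157.
Mean = 1/λ = 22.1652 days.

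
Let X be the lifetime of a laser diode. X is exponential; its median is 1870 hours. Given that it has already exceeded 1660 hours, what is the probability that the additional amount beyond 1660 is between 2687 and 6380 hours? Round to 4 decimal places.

For an exponential, median = ln(2)/λ, so λ = ln 2 / 1870 = 0.000370667 per hour.
Memoryless: the residual past 1660 is again Exp(λ).
P(2687 < residual < 6380) = e^(−λ·2687) − e^(−λ·6380) = 0.36936 − 0.09396 ≈ 0.2754.

0.2754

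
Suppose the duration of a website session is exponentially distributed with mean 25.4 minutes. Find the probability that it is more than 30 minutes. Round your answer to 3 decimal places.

0.307

The rate is λ = 1/25.4 = 0.0393701 per minute.
P(X > 30) = e^(−λ·30) = e^(−1.1811) ≈ 0.307.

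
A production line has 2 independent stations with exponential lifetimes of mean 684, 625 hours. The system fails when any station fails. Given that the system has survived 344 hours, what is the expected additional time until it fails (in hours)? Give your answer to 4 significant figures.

First-failure rate Σλ = 1/684 + 1/625 = 0.00306199.
By memorylessness the expected residual is 1/Σλ = 326.585 hours, regardless of the 344 already elapsed.

326.6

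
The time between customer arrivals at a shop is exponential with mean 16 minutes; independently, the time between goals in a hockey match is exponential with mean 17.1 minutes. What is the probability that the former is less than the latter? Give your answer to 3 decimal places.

0.517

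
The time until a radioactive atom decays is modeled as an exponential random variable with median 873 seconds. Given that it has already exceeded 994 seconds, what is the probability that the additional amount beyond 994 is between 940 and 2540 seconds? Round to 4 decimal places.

0.3410

For an exponential, median = ln(2)/λ, so λ = ln 2 / 873 = 0.000793983 per second.
Memoryless: the residual past 994 is again Exp(λ).
P(940 < residual < 2540) = e^(−λ·940) − e^(−λ·2540) = 0.47410 − 0.13309 ≈ 0.3410.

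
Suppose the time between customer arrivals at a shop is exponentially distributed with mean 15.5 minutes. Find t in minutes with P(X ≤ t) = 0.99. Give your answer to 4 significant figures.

71.38

The rate is λ = 1/15.5 = 0.0645161 per minute.
Set 1 − e^(−λt) = 0.99, so t = −ln(0.01)/λ = 4.6052/0.0645161 ≈ 71.3801 minutes.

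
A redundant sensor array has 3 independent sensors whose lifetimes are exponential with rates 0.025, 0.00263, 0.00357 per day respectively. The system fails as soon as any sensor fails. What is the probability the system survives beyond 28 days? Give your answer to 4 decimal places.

0.4174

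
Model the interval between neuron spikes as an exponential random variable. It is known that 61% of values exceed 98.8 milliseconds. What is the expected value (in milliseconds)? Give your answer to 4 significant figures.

199.9

e^(−λ·98.8) = 0.61 ⇒ λ = −ln(0.61)/98.8 = 0.005003.
Mean = 1/λ = 199.88 milliseconds.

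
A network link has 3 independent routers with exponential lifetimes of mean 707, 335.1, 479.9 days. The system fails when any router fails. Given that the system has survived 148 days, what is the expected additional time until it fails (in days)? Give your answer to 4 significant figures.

First-failure rate Σλ = 1/707 + 1/335.1 + 1/479.9 = 0.00648238.
By memorylessness the expected residual is 1/Σλ = 154.264 days, regardless of the 148 already elapsed.

154.3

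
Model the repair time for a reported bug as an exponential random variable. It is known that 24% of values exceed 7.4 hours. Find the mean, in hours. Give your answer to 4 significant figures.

5.185

e^(−λ·7.4) = 0.24 ⇒ λ = −ln(0.24)/7.4 = 0.192854.
Mean = 1/λ = 5.18528 hours.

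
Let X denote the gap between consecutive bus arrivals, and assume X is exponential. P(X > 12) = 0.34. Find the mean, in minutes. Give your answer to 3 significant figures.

e^(−λ·12) = 0.34 ⇒ λ = −ln(0.34)/12 = 0.0899008.
Mean = 1/λ = 11.1234 minutes.

11.1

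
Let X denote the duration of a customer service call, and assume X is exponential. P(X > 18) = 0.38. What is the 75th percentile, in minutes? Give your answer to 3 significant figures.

25.8

e^(−λ·18) = 0.38 ⇒ λ = −ln(0.38)/18 = 0.0537547.
75th percentile: 1 − e^(−λt) = 0.75, t = −ln(0.25)/λ = 25.7893 minutes.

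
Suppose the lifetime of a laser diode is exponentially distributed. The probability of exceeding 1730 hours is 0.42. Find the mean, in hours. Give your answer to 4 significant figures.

1994

e^(−λ·1730) = 0.42 ⇒ λ = −ln(0.42)/1730 = 0.000501445.
Mean = 1/λ = 1994.24 hours.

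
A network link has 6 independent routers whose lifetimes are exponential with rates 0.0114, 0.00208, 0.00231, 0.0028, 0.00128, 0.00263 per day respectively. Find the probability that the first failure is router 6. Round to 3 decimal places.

0.117

The time to first failure is exponential with rate Σλ = 0.0114 + 0.00208 + 0.00231 + 0.0028 + 0.00128 + 0.00263 = 0.0225.
P(router 6 first) = λ_6/Σλ = 0.00263/0.0225 ≈ 0.117.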